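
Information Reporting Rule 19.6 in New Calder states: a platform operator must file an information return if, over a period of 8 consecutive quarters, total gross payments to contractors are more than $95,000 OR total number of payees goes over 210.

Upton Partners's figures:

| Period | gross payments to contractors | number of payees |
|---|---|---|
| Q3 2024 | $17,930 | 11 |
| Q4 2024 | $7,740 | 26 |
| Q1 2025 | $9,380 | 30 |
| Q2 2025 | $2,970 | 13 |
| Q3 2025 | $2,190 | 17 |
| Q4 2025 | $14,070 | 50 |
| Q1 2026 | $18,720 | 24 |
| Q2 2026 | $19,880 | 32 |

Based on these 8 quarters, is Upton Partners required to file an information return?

No

Total gross payments to contractors: $17,930 + $7,740 + $9,380 + $2,970 + $2,190 + $14,070 + $18,720 + $19,880 = $92,880 (≤ $95,000).
Total number of payees: 11 + 26 + 30 + 13 + 17 + 50 + 24 + 32 = 203 (≤ 210).
The test is 'or': neither threshold is exceeded.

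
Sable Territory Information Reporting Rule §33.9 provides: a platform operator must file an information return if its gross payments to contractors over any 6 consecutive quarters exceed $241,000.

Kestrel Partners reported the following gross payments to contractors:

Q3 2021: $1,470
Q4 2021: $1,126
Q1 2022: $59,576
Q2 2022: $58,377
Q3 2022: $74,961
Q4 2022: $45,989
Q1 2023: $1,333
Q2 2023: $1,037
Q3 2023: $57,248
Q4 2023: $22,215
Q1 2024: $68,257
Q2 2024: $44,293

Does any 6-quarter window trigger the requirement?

Yes

Q3 2021–Q4 2022: $1,470 + $1,126 + $59,576 + $58,377 + $74,961 + $45,989 = $241,499 (over)
Q4 2021–Q1 2023: $1,126 + $59,576 + $58,377 + $74,961 + $45,989 + $1,333 = $241,362 (over)
Q1 2022–Q2 2023: $59,576 + $58,377 + $74,961 + $45,989 + $1,333 + $1,037 = $241,273 (over)
Q2 2022–Q3 2023: $58,377 + $74,961 + $45,989 + $1,333 + $1,037 + $57,248 = $238,945 (under)
Q3 2022–Q4 2023: $74,961 + $45,989 + $1,333 + $1,037 + $57,248 + $22,215 = $202,783 (under)
Q4 2022–Q1 2024: $45,989 + $1,333 + $1,037 + $57,248 + $22,215 + $68,257 = $196,079 (under)
Q1 2023–Q2 2024: $1,333 + $1,037 + $57,248 + $22,215 + $68,257 + $44,293 = $194,383 (under)
At least one window exceeds $241,000.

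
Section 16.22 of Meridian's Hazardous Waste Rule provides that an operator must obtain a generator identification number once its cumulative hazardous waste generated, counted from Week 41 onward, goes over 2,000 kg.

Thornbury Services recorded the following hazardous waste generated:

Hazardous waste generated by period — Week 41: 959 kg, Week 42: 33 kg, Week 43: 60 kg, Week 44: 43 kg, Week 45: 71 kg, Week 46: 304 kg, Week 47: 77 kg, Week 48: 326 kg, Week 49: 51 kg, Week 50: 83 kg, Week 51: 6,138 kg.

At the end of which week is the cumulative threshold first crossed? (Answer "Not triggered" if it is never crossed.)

Through Week 41: 959 kg
Through Week 42: 992 kg
Through Week 43: 1,052 kg
Through Week 44: 1,095 kg
Through Week 45: 1,166 kg
Through Week 46: 1,470 kg
Through Week 47: 1,547 kg
Through Week 48: 1,873 kg
Through Week 49: 1,924 kg
Through Week 50: 2,007 kg ← exceeds threshold

Week 50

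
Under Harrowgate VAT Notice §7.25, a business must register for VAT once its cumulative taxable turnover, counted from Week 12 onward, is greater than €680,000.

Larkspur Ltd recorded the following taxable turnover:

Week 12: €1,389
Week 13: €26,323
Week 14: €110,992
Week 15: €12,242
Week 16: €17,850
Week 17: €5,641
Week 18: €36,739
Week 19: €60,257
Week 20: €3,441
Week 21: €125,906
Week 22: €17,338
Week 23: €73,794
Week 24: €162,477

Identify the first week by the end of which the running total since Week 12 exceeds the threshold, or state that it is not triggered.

Not triggered

Through Week 12: €1,389
Through Week 13: €27,712
Through Week 14: €138,704
Through Week 15: €150,946
Through Week 16: €168,796
Through Week 17: €174,437
Through Week 18: €211,176
Through Week 19: €271,433
Through Week 20: €274,874
Through Week 21: €400,780
Through Week 22: €418,118
Through Week 23: €491,912
Through Week 24: €654,389
Final cumulative total €654,389 ≤ €680,000; the threshold is never exceeded.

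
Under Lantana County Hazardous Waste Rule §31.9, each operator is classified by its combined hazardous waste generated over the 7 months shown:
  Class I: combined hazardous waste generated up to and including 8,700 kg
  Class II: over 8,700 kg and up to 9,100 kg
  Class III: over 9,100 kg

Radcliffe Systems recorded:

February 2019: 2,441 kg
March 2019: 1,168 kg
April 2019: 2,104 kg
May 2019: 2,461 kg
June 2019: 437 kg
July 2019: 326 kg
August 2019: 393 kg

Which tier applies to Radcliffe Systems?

Class III

Combined hazardous waste generated: 2,441 kg + 1,168 kg + 2,104 kg + 2,461 kg + 437 kg + 326 kg + 393 kg = 9,330 kg.
9,330 kg > 9,100 kg, so Class III applies.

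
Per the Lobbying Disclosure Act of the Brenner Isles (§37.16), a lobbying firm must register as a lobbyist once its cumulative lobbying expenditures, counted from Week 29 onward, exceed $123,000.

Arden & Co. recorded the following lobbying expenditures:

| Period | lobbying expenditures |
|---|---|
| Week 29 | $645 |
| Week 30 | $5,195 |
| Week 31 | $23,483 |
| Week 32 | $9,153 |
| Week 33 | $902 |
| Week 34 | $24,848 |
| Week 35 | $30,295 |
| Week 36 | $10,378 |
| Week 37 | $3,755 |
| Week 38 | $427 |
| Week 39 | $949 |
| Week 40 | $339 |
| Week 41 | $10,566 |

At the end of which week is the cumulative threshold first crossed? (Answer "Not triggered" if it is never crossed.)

Not triggered

Through Week 29: $645
Through Week 30: $5,840
Through Week 31: $29,323
Through Week 32: $38,476
Through Week 33: $39,378
Through Week 34: $64,226
Through Week 35: $94,521
Through Week 36: $104,899
Through Week 37: $108,654
Through Week 38: $109,081
Through Week 39: $110,030
Through Week 40: $110,369
Through Week 41: $120,935
Final cumulative total $120,935 ≤ $123,000; the threshold is never exceeded.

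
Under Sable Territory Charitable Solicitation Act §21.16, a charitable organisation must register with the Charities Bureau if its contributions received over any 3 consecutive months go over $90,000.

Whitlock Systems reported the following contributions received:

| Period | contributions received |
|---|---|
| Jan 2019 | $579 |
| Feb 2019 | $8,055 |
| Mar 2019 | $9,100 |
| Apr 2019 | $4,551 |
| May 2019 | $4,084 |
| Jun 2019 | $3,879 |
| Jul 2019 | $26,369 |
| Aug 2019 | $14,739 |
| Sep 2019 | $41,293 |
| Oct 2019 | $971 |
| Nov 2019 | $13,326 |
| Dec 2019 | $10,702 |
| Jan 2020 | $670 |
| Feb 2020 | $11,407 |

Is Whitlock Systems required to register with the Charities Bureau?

Jan 2019–Mar 2019: $579 + $8,055 + $9,100 = $17,734 (under)
Feb 2019–Apr 2019: $8,055 + $9,100 + $4,551 = $21,706 (under)
Mar 2019–May 2019: $9,100 + $4,551 + $4,084 = $17,735 (under)
Apr 2019–Jun 2019: $4,551 + $4,084 + $3,879 = $12,514 (under)
May 2019–Jul 2019: $4,084 + $3,879 + $26,369 = $34,332 (under)
Jun 2019–Aug 2019: $3,879 + $26,369 + $14,739 = $44,987 (under)
Jul 2019–Sep 2019: $26,369 + $14,739 + $41,293 = $82,401 (under)
Aug 2019–Oct 2019: $14,739 + $41,293 + $971 = $57,003 (under)
Sep 2019–Nov 2019: $41,293 + $971 + $13,326 = $55,590 (under)
Oct 2019–Dec 2019: $971 + $13,326 + $10,702 = $24,999 (under)
Nov 2019–Jan 2020: $13,326 + $10,702 + $670 = $24,698 (under)
Dec 2019–Feb 2020: $10,702 + $670 + $11,407 = $22,779 (under)
No window exceeds $90,000.

No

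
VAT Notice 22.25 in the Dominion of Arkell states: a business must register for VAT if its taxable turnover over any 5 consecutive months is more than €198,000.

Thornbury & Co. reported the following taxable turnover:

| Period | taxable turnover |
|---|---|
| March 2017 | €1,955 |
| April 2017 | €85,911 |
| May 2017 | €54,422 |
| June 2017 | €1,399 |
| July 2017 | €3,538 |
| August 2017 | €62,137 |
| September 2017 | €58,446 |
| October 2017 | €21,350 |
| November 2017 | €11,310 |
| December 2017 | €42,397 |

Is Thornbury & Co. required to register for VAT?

March 2017–July 2017: €1,955 + €85,911 + €54,422 + €1,399 + €3,538 = €147,225 (under)
April 2017–August 2017: €85,911 + €54,422 + €1,399 + €3,538 + €62,137 = €207,407 (over)
May 2017–September 2017: €54,422 + €1,399 + €3,538 + €62,137 + €58,446 = €179,942 (under)
June 2017–October 2017: €1,399 + €3,538 + €62,137 + €58,446 + €21,350 = €146,870 (under)
July 2017–November 2017: €3,538 + €62,137 + €58,446 + €21,350 + €11,310 = €156,781 (under)
August 2017–December 2017: €62,137 + €58,446 + €21,350 + €11,310 + €42,397 = €195,640 (under)
At least one window exceeds €198,000.

Yes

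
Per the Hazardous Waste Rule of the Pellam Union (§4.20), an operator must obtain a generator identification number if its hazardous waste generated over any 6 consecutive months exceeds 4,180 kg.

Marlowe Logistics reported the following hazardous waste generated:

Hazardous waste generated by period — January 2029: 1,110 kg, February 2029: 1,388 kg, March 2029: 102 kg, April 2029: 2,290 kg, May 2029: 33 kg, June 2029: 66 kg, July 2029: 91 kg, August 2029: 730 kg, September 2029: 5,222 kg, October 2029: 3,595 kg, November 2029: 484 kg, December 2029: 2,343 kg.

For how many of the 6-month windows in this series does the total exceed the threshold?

5

January 2029–June 2029: 1,110 kg + 1,388 kg + 102 kg + 2,290 kg + 33 kg + 66 kg = 4,989 kg (over)
February 2029–July 2029: 1,388 kg + 102 kg + 2,290 kg + 33 kg + 66 kg + 91 kg = 3,970 kg (under)
March 2029–August 2029: 102 kg + 2,290 kg + 33 kg + 66 kg + 91 kg + 730 kg = 3,312 kg (under)
April 2029–September 2029: 2,290 kg + 33 kg + 66 kg + 91 kg + 730 kg + 5,222 kg = 8,432 kg (over)
May 2029–October 2029: 33 kg + 66 kg + 91 kg + 730 kg + 5,222 kg + 3,595 kg = 9,737 kg (over)
June 2029–November 2029: 66 kg + 91 kg + 730 kg + 5,222 kg + 3,595 kg + 484 kg = 10,188 kg (over)
July 2029–December 2029: 91 kg + 730 kg + 5,222 kg + 3,595 kg + 484 kg + 2,343 kg = 12,465 kg (over)
5 windows exceed the threshold.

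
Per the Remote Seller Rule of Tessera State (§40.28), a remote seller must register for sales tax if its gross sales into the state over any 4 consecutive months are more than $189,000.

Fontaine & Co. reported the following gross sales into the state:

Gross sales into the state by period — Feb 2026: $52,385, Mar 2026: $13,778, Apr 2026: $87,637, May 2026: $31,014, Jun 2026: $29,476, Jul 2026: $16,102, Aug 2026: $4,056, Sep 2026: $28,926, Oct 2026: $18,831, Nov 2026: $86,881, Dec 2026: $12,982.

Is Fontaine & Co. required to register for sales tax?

Feb 2026–May 2026: $52,385 + $13,778 + $87,637 + $31,014 = $184,814 (under)
Mar 2026–Jun 2026: $13,778 + $87,637 + $31,014 + $29,476 = $161,905 (under)
Apr 2026–Jul 2026: $87,637 + $31,014 + $29,476 + $16,102 = $164,229 (under)
May 2026–Aug 2026: $31,014 + $29,476 + $16,102 + $4,056 = $80,648 (under)
Jun 2026–Sep 2026: $29,476 + $16,102 + $4,056 + $28,926 = $78,560 (under)
Jul 2026–Oct 2026: $16,102 + $4,056 + $28,926 + $18,831 = $67,915 (under)
Aug 2026–Nov 2026: $4,056 + $28,926 + $18,831 + $86,881 = $138,694 (under)
Sep 2026–Dec 2026: $28,926 + $18,831 + $86,881 + $12,982 = $147,620 (under)
No window exceeds $189,000.

No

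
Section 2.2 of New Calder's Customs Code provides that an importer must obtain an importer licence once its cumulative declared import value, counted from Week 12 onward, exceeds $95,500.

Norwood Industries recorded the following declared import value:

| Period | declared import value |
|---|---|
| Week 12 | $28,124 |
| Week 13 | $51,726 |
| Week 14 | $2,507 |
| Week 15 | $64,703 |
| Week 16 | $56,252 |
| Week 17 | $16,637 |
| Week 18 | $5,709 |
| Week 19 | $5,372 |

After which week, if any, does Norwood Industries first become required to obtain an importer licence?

Through Week 12: $28,124
Through Week 13: $79,850
Through Week 14: $82,357
Through Week 15: $147,060 ← exceeds threshold

Week 15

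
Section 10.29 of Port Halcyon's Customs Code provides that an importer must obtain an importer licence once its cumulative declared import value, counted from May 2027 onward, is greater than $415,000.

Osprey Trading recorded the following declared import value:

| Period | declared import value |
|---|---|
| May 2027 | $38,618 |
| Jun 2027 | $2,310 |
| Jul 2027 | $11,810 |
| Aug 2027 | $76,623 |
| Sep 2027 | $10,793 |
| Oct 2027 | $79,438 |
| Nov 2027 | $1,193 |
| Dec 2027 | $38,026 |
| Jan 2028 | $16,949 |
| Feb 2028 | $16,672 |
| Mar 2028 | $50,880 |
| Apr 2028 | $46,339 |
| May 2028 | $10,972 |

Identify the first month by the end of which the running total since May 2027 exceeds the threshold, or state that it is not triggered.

Not triggered

Through May 2027: $38,618
Through Jun 2027: $40,928
Through Jul 2027: $52,738
Through Aug 2027: $129,361
Through Sep 2027: $140,154
Through Oct 2027: $219,592
Through Nov 2027: $220,785
Through Dec 2027: $258,811
Through Jan 2028: $275,760
Through Feb 2028: $292,432
Through Mar 2028: $343,312
Through Apr 2028: $389,651
Through May 2028: $400,623
Final cumulative total $400,623 ≤ $415,000; the threshold is never exceeded.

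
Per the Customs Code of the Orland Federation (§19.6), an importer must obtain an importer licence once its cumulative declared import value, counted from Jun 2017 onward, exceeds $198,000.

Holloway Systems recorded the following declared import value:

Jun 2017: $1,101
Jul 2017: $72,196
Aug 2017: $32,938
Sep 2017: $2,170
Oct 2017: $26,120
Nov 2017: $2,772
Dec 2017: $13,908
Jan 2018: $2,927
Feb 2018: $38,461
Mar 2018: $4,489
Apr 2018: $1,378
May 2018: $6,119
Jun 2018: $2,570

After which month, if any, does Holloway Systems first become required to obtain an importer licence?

Apr 2018

Through Jun 2017: $1,101
Through Jul 2017: $73,297
Through Aug 2017: $106,235
Through Sep 2017: $108,405
Through Oct 2017: $134,525
Through Nov 2017: $137,297
Through Dec 2017: $151,205
Through Jan 2018: $154,132
Through Feb 2018: $192,593
Through Mar 2018: $197,082
Through Apr 2018: $198,460 ← exceeds threshold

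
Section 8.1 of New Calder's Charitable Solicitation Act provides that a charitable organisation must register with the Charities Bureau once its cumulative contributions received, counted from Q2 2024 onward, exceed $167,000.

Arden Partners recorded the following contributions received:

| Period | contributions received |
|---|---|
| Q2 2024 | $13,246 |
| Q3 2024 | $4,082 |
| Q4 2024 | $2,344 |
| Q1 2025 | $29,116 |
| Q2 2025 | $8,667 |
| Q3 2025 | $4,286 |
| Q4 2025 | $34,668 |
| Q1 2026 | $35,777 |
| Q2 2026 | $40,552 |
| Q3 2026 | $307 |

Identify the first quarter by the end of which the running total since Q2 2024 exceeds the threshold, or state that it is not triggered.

Through Q2 2024: $13,246
Through Q3 2024: $17,328
Through Q4 2024: $19,672
Through Q1 2025: $48,788
Through Q2 2025: $57,455
Through Q3 2025: $61,741
Through Q4 2025: $96,409
Through Q1 2026: $132,186
Through Q2 2026: $172,738 ← exceeds threshold

Q2 2026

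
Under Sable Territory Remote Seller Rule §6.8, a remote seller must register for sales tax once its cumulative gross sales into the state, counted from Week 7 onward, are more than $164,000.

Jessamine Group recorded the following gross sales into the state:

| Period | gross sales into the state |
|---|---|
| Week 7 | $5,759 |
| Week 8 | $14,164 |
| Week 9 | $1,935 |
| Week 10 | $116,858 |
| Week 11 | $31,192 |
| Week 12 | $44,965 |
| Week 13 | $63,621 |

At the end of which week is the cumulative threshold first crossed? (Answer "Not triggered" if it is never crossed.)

Through Week 7: $5,759
Through Week 8: $19,923
Through Week 9: $21,858
Through Week 10: $138,716
Through Week 11: $169,908 ← exceeds threshold

Week 11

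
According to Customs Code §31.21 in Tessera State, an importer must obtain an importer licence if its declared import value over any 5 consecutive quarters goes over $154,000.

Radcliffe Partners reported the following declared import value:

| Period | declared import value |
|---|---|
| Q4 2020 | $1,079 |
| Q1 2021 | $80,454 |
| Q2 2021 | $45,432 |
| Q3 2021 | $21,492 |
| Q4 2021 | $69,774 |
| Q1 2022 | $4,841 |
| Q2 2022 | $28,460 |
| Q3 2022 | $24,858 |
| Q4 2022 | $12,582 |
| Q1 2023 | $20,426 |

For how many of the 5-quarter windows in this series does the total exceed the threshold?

Q4 2020–Q4 2021: $1,079 + $80,454 + $45,432 + $21,492 + $69,774 = $218,231 (over)
Q1 2021–Q1 2022: $80,454 + $45,432 + $21,492 + $69,774 + $4,841 = $221,993 (over)
Q2 2021–Q2 2022: $45,432 + $21,492 + $69,774 + $4,841 + $28,460 = $169,999 (over)
Q3 2021–Q3 2022: $21,492 + $69,774 + $4,841 + $28,460 + $24,858 = $149,425 (under)
Q4 2021–Q4 2022: $69,774 + $4,841 + $28,460 + $24,858 + $12,582 = $140,515 (under)
Q1 2022–Q1 2023: $4,841 + $28,460 + $24,858 + $12,582 + $20,426 = $91,167 (under)
3 windows exceed the threshold.

3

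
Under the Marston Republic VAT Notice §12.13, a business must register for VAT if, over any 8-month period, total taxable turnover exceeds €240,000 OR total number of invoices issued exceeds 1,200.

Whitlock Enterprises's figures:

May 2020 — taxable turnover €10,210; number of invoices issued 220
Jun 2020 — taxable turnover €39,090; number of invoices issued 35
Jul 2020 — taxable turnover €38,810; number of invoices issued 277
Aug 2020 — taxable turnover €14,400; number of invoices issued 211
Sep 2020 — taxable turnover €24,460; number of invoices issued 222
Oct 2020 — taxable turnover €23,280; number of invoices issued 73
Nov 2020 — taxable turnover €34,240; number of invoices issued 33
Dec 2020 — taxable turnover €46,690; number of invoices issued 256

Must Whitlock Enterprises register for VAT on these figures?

Total taxable turnover: €10,210 + €39,090 + €38,810 + €14,400 + €24,460 + €23,280 + €34,240 + €46,690 = €231,180 (≤ €240,000).
Total number of invoices issued: 220 + 35 + 277 + 211 + 222 + 73 + 33 + 256 = 1,327 (> 1,200).
The test is 'or': at least one threshold is exceeded.

Yes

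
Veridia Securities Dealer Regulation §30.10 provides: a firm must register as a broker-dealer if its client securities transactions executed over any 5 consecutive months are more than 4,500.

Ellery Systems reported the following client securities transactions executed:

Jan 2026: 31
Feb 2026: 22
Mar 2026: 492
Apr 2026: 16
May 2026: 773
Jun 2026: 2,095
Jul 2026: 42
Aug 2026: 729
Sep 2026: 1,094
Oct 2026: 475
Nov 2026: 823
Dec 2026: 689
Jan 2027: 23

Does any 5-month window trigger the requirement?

Jan 2026–May 2026: 31 + 22 + 492 + 16 + 773 = 1,334 (under)
Feb 2026–Jun 2026: 22 + 492 + 16 + 773 + 2,095 = 3,398 (under)
Mar 2026–Jul 2026: 492 + 16 + 773 + 2,095 + 42 = 3,418 (under)
Apr 2026–Aug 2026: 16 + 773 + 2,095 + 42 + 729 = 3,655 (under)
May 2026–Sep 2026: 773 + 2,095 + 42 + 729 + 1,094 = 4,733 (over)
Jun 2026–Oct 2026: 2,095 + 42 + 729 + 1,094 + 475 = 4,435 (under)
Jul 2026–Nov 2026: 42 + 729 + 1,094 + 475 + 823 = 3,163 (under)
Aug 2026–Dec 2026: 729 + 1,094 + 475 + 823 + 689 = 3,810 (under)
Sep 2026–Jan 2027: 1,094 + 475 + 823 + 689 + 23 = 3,104 (under)
At least one window exceeds 4,500.

Yes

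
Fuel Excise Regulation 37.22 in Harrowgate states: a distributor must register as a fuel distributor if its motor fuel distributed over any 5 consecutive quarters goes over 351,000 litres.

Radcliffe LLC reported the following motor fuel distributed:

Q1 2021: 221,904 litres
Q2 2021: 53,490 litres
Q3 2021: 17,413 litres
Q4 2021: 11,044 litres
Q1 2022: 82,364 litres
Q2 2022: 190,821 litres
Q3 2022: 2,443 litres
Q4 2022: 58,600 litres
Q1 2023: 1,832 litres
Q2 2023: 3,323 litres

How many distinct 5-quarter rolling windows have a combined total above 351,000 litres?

Q1 2021–Q1 2022: 221,904 litres + 53,490 litres + 17,413 litres + 11,044 litres + 82,364 litres = 386,215 litres (over)
Q2 2021–Q2 2022: 53,490 litres + 17,413 litres + 11,044 litres + 82,364 litres + 190,821 litres = 355,132 litres (over)
Q3 2021–Q3 2022: 17,413 litres + 11,044 litres + 82,364 litres + 190,821 litres + 2,443 litres = 304,085 litres (under)
Q4 2021–Q4 2022: 11,044 litres + 82,364 litres + 190,821 litres + 2,443 litres + 58,600 litres = 345,272 litres (under)
Q1 2022–Q1 2023: 82,364 litres + 190,821 litres + 2,443 litres + 58,600 litres + 1,832 litres = 336,060 litres (under)
Q2 2022–Q2 2023: 190,821 litres + 2,443 litres + 58,600 litres + 1,832 litres + 3,323 litres = 257,019 litres (under)
2 windows exceed the threshold.

2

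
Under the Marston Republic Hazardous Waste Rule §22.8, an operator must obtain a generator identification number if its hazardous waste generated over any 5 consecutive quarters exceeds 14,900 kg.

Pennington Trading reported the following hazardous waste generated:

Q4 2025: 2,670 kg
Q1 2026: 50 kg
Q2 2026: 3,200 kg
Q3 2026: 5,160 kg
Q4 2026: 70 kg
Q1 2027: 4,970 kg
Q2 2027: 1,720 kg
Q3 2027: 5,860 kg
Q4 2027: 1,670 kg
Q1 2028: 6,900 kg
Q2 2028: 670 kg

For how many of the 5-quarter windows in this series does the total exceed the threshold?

Q4 2025–Q4 2026: 2,670 kg + 50 kg + 3,200 kg + 5,160 kg + 70 kg = 11,150 kg (under)
Q1 2026–Q1 2027: 50 kg + 3,200 kg + 5,160 kg + 70 kg + 4,970 kg = 13,450 kg (under)
Q2 2026–Q2 2027: 3,200 kg + 5,160 kg + 70 kg + 4,970 kg + 1,720 kg = 15,120 kg (over)
Q3 2026–Q3 2027: 5,160 kg + 70 kg + 4,970 kg + 1,720 kg + 5,860 kg = 17,780 kg (over)
Q4 2026–Q4 2027: 70 kg + 4,970 kg + 1,720 kg + 5,860 kg + 1,670 kg = 14,290 kg (under)
Q1 2027–Q1 2028: 4,970 kg + 1,720 kg + 5,860 kg + 1,670 kg + 6,900 kg = 21,120 kg (over)
Q2 2027–Q2 2028: 1,720 kg + 5,860 kg + 1,670 kg + 6,900 kg + 670 kg = 16,820 kg (over)
4 windows exceed the threshold.

4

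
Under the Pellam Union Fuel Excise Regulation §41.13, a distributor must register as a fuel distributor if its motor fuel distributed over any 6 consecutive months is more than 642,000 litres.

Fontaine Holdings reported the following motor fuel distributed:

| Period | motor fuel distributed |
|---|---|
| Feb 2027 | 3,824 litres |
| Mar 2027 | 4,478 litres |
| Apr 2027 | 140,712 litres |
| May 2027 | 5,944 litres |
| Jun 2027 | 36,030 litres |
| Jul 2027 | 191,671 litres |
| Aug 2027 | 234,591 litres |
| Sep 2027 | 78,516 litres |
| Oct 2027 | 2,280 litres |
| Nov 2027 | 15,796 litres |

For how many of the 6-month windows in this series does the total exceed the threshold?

1

Feb 2027–Jul 2027: 3,824 litres + 4,478 litres + 140,712 litres + 5,944 litres + 36,030 litres + 191,671 litres = 382,659 litres (under)
Mar 2027–Aug 2027: 4,478 litres + 140,712 litres + 5,944 litres + 36,030 litres + 191,671 litres + 234,591 litres = 613,426 litres (under)
Apr 2027–Sep 2027: 140,712 litres + 5,944 litres + 36,030 litres + 191,671 litres + 234,591 litres + 78,516 litres = 687,464 litres (over)
May 2027–Oct 2027: 5,944 litres + 36,030 litres + 191,671 litres + 234,591 litres + 78,516 litres + 2,280 litres = 549,032 litres (under)
Jun 2027–Nov 2027: 36,030 litres + 191,671 litres + 234,591 litres + 78,516 litres + 2,280 litres + 15,796 litres = 558,884 litres (under)
1 window exceeds the threshold.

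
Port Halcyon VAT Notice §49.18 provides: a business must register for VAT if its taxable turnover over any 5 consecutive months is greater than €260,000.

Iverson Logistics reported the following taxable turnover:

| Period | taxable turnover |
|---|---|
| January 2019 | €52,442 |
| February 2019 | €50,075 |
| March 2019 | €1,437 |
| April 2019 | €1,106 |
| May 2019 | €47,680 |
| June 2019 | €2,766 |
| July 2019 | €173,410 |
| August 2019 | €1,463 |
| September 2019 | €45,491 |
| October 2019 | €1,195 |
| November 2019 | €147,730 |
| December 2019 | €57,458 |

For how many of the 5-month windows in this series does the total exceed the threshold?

2

January 2019–May 2019: €52,442 + €50,075 + €1,437 + €1,106 + €47,680 = €152,740 (under)
February 2019–June 2019: €50,075 + €1,437 + €1,106 + €47,680 + €2,766 = €103,064 (under)
March 2019–July 2019: €1,437 + €1,106 + €47,680 + €2,766 + €173,410 = €226,399 (under)
April 2019–August 2019: €1,106 + €47,680 + €2,766 + €173,410 + €1,463 = €226,425 (under)
May 2019–September 2019: €47,680 + €2,766 + €173,410 + €1,463 + €45,491 = €270,810 (over)
June 2019–October 2019: €2,766 + €173,410 + €1,463 + €45,491 + €1,195 = €224,325 (under)
July 2019–November 2019: €173,410 + €1,463 + €45,491 + €1,195 + €147,730 = €369,289 (over)
August 2019–December 2019: €1,463 + €45,491 + €1,195 + €147,730 + €57,458 = €253,337 (under)
2 windows exceed the threshold.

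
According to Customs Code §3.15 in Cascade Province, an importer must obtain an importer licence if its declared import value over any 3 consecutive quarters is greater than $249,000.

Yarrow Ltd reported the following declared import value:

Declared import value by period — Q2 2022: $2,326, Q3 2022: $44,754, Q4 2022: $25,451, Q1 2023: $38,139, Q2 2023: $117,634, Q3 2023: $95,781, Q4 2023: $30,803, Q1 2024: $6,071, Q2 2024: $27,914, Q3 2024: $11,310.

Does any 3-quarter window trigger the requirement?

Yes

Q2 2022–Q4 2022: $2,326 + $44,754 + $25,451 = $72,531 (under)
Q3 2022–Q1 2023: $44,754 + $25,451 + $38,139 = $108,344 (under)
Q4 2022–Q2 2023: $25,451 + $38,139 + $117,634 = $181,224 (under)
Q1 2023–Q3 2023: $38,139 + $117,634 + $95,781 = $251,554 (over)
Q2 2023–Q4 2023: $117,634 + $95,781 + $30,803 = $244,218 (under)
Q3 2023–Q1 2024: $95,781 + $30,803 + $6,071 = $132,655 (under)
Q4 2023–Q2 2024: $30,803 + $6,071 + $27,914 = $64,788 (under)
Q1 2024–Q3 2024: $6,071 + $27,914 + $11,310 = $45,295 (under)
At least one window exceeds $249,000.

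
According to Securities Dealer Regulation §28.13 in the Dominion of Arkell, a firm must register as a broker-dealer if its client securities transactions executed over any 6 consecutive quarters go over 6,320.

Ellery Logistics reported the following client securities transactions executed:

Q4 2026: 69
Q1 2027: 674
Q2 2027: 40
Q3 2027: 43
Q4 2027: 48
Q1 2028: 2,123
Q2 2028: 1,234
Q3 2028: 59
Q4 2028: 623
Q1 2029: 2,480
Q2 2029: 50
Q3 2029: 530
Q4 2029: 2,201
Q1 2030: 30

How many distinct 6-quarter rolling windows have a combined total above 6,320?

Q4 2026–Q1 2028: 69 + 674 + 40 + 43 + 48 + 2,123 = 2,997 (under)
Q1 2027–Q2 2028: 674 + 40 + 43 + 48 + 2,123 + 1,234 = 4,162 (under)
Q2 2027–Q3 2028: 40 + 43 + 48 + 2,123 + 1,234 + 59 = 3,547 (under)
Q3 2027–Q4 2028: 43 + 48 + 2,123 + 1,234 + 59 + 623 = 4,130 (under)
Q4 2027–Q1 2029: 48 + 2,123 + 1,234 + 59 + 623 + 2,480 = 6,567 (over)
Q1 2028–Q2 2029: 2,123 + 1,234 + 59 + 623 + 2,480 + 50 = 6,569 (over)
Q2 2028–Q3 2029: 1,234 + 59 + 623 + 2,480 + 50 + 530 = 4,976 (under)
Q3 2028–Q4 2029: 59 + 623 + 2,480 + 50 + 530 + 2,201 = 5,943 (under)
Q4 2028–Q1 2030: 623 + 2,480 + 50 + 530 + 2,201 + 30 = 5,914 (under)
2 windows exceed the threshold.

2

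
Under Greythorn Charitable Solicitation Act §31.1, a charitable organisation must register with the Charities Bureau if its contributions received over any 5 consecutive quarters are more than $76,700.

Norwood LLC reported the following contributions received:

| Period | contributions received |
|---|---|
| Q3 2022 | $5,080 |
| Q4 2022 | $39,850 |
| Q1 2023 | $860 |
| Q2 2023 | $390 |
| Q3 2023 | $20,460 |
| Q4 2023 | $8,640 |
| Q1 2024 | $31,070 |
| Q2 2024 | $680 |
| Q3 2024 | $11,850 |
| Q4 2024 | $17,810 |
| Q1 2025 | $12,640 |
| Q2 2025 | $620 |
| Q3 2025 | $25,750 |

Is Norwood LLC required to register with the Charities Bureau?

Q3 2022–Q3 2023: $5,080 + $39,850 + $860 + $390 + $20,460 = $66,640 (under)
Q4 2022–Q4 2023: $39,850 + $860 + $390 + $20,460 + $8,640 = $70,200 (under)
Q1 2023–Q1 2024: $860 + $390 + $20,460 + $8,640 + $31,070 = $61,420 (under)
Q2 2023–Q2 2024: $390 + $20,460 + $8,640 + $31,070 + $680 = $61,240 (under)
Q3 2023–Q3 2024: $20,460 + $8,640 + $31,070 + $680 + $11,850 = $72,700 (under)
Q4 2023–Q4 2024: $8,640 + $31,070 + $680 + $11,850 + $17,810 = $70,050 (under)
Q1 2024–Q1 2025: $31,070 + $680 + $11,850 + $17,810 + $12,640 = $74,050 (under)
Q2 2024–Q2 2025: $680 + $11,850 + $17,810 + $12,640 + $620 = $43,600 (under)
Q3 2024–Q3 2025: $11,850 + $17,810 + $12,640 + $620 + $25,750 = $68,670 (under)
No window exceeds $76,700.

No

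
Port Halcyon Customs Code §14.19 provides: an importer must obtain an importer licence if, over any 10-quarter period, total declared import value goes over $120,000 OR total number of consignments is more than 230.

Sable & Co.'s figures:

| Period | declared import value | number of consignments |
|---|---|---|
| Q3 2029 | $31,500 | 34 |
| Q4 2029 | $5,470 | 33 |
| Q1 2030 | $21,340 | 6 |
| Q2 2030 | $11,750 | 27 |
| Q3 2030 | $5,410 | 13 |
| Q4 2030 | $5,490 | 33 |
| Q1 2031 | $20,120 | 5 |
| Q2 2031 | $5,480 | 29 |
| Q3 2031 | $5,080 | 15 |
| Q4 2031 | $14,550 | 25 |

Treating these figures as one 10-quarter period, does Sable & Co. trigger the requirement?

Yes

Total declared import value: $31,500 + $5,470 + $21,340 + $11,750 + $5,410 + $5,490 + $20,120 + $5,480 + $5,080 + $14,550 = $126,190 (> $120,000).
Total number of consignments: 34 + 33 + 6 + 27 + 13 + 33 + 5 + 29 + 15 + 25 = 220 (≤ 230).
The test is 'or': at least one threshold is exceeded.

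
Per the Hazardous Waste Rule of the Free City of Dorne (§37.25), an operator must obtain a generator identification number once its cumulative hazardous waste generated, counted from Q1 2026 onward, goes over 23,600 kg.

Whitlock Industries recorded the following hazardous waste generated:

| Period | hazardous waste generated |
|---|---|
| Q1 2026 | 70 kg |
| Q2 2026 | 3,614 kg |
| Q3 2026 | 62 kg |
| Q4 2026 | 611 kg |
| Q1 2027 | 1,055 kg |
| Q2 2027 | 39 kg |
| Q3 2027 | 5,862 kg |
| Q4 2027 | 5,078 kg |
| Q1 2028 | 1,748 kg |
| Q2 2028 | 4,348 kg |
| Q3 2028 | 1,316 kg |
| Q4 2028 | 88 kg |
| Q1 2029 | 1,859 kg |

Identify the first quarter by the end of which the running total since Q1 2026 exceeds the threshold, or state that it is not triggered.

Q3 2028

Through Q1 2026: 70 kg
Through Q2 2026: 3,684 kg
Through Q3 2026: 3,746 kg
Through Q4 2026: 4,357 kg
Through Q1 2027: 5,412 kg
Through Q2 2027: 5,451 kg
Through Q3 2027: 11,313 kg
Through Q4 2027: 16,391 kg
Through Q1 2028: 18,139 kg
Through Q2 2028: 22,487 kg
Through Q3 2028: 23,803 kg ← exceeds threshold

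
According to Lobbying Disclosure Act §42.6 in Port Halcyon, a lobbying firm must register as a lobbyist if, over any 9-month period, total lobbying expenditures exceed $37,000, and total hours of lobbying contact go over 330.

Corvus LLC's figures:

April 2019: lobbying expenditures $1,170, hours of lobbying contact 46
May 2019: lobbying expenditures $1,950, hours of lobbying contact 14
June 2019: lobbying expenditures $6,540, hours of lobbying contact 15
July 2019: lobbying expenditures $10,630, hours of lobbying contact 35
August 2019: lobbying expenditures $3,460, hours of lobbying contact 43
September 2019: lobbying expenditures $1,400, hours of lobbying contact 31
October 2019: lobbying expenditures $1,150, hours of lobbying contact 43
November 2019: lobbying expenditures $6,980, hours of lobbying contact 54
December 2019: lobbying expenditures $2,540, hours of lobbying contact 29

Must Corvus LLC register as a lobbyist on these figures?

No

Total lobbying expenditures: $1,170 + $1,950 + $6,540 + $10,630 + $3,460 + $1,400 + $1,150 + $6,980 + $2,540 = $35,820 (≤ $37,000).
Total hours of lobbying contact: 46 + 14 + 15 + 35 + 43 + 31 + 43 + 54 + 29 = 310 (≤ 330).
The test is 'and': the rule requires both, and at least one is not exceeded.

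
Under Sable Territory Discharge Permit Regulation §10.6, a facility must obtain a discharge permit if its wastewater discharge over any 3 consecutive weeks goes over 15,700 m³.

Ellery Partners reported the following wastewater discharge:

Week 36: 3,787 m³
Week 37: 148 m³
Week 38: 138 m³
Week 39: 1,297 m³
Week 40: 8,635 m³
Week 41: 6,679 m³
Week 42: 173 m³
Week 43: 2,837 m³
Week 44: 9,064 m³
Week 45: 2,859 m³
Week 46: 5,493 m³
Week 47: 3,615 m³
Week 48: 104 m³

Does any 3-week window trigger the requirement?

Week 36–Week 38: 3,787 m³ + 148 m³ + 138 m³ = 4,073 m³ (under)
Week 37–Week 39: 148 m³ + 138 m³ + 1,297 m³ = 1,583 m³ (under)
Week 38–Week 40: 138 m³ + 1,297 m³ + 8,635 m³ = 10,070 m³ (under)
Week 39–Week 41: 1,297 m³ + 8,635 m³ + 6,679 m³ = 16,611 m³ (over)
Week 40–Week 42: 8,635 m³ + 6,679 m³ + 173 m³ = 15,487 m³ (under)
Week 41–Week 43: 6,679 m³ + 173 m³ + 2,837 m³ = 9,689 m³ (under)
Week 42–Week 44: 173 m³ + 2,837 m³ + 9,064 m³ = 12,074 m³ (under)
Week 43–Week 45: 2,837 m³ + 9,064 m³ + 2,859 m³ = 14,760 m³ (under)
Week 44–Week 46: 9,064 m³ + 2,859 m³ + 5,493 m³ = 17,416 m³ (over)
Week 45–Week 47: 2,859 m³ + 5,493 m³ + 3,615 m³ = 11,967 m³ (under)
Week 46–Week 48: 5,493 m³ + 3,615 m³ + 104 m³ = 9,212 m³ (under)
At least one window exceeds 15,700 m³.

Yes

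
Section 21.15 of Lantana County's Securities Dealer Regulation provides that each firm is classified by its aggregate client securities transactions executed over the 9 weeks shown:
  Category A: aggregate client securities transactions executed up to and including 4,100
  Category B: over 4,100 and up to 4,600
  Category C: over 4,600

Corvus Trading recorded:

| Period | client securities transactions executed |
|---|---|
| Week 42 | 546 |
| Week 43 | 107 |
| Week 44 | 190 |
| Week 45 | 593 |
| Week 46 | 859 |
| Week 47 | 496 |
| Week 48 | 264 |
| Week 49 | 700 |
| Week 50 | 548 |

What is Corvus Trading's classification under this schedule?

Aggregate client securities transactions executed: 546 + 107 + 190 + 593 + 859 + 496 + 264 + 700 + 548 = 4,303.
4,100 < 4,303 ≤ 4,600, so Category B applies.

Category B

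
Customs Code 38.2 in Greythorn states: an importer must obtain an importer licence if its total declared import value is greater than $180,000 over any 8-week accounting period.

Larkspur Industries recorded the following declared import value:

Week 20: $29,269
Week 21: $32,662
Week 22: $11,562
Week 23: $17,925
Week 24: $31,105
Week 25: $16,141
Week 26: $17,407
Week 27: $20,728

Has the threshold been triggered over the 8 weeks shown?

No

Total declared import value: $29,269 + $32,662 + $11,562 + $17,925 + $31,105 + $16,141 + $17,407 + $20,728 = $176,799.
$176,799 ≤ $180,000, so the threshold is not exceeded.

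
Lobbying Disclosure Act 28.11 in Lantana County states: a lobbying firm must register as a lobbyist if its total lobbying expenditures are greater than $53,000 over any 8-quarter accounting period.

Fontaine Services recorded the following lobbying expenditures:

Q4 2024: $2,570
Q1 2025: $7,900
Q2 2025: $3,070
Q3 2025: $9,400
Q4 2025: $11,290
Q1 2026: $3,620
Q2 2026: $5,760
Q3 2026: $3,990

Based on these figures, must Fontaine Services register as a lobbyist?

Total lobbying expenditures: $2,570 + $7,900 + $3,070 + $9,400 + $11,290 + $3,620 + $5,760 + $3,990 = $47,600.
$47,600 ≤ $53,000, so the threshold is not exceeded.

No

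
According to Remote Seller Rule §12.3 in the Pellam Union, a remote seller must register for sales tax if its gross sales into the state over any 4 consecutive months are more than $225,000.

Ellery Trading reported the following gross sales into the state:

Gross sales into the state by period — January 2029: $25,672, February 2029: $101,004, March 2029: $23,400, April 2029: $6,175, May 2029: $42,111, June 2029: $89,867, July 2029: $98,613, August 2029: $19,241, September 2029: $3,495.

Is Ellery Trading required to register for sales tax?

Yes

January 2029–April 2029: $25,672 + $101,004 + $23,400 + $6,175 = $156,251 (under)
February 2029–May 2029: $101,004 + $23,400 + $6,175 + $42,111 = $172,690 (under)
March 2029–June 2029: $23,400 + $6,175 + $42,111 + $89,867 = $161,553 (under)
April 2029–July 2029: $6,175 + $42,111 + $89,867 + $98,613 = $236,766 (over)
May 2029–August 2029: $42,111 + $89,867 + $98,613 + $19,241 = $249,832 (over)
June 2029–September 2029: $89,867 + $98,613 + $19,241 + $3,495 = $211,216 (under)
At least one window exceeds $225,000.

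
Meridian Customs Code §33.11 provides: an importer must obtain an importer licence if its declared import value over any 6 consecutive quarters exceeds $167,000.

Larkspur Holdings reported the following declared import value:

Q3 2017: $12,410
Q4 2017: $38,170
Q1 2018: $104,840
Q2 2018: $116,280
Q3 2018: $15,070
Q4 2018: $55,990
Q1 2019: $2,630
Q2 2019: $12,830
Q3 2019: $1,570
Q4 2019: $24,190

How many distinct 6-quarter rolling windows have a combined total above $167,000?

Q3 2017–Q4 2018: $12,410 + $38,170 + $104,840 + $116,280 + $15,070 + $55,990 = $342,760 (over)
Q4 2017–Q1 2019: $38,170 + $104,840 + $116,280 + $15,070 + $55,990 + $2,630 = $332,980 (over)
Q1 2018–Q2 2019: $104,840 + $116,280 + $15,070 + $55,990 + $2,630 + $12,830 = $307,640 (over)
Q2 2018–Q3 2019: $116,280 + $15,070 + $55,990 + $2,630 + $12,830 + $1,570 = $204,370 (over)
Q3 2018–Q4 2019: $15,070 + $55,990 + $2,630 + $12,830 + $1,570 + $24,190 = $112,280 (under)
4 windows exceed the threshold.

4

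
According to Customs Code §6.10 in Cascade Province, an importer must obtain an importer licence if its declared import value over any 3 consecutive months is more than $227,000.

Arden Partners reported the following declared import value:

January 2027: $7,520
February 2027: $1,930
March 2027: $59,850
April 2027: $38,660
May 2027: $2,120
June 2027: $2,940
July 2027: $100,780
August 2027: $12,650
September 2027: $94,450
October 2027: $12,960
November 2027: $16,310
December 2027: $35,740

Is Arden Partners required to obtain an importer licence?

January 2027–March 2027: $7,520 + $1,930 + $59,850 = $69,300 (under)
February 2027–April 2027: $1,930 + $59,850 + $38,660 = $100,440 (under)
March 2027–May 2027: $59,850 + $38,660 + $2,120 = $100,630 (under)
April 2027–June 2027: $38,660 + $2,120 + $2,940 = $43,720 (under)
May 2027–July 2027: $2,120 + $2,940 + $100,780 = $105,840 (under)
June 2027–August 2027: $2,940 + $100,780 + $12,650 = $116,370 (under)
July 2027–September 2027: $100,780 + $12,650 + $94,450 = $207,880 (under)
August 2027–October 2027: $12,650 + $94,450 + $12,960 = $120,060 (under)
September 2027–November 2027: $94,450 + $12,960 + $16,310 = $123,720 (under)
October 2027–December 2027: $12,960 + $16,310 + $35,740 = $65,010 (under)
No window exceeds $227,000.

No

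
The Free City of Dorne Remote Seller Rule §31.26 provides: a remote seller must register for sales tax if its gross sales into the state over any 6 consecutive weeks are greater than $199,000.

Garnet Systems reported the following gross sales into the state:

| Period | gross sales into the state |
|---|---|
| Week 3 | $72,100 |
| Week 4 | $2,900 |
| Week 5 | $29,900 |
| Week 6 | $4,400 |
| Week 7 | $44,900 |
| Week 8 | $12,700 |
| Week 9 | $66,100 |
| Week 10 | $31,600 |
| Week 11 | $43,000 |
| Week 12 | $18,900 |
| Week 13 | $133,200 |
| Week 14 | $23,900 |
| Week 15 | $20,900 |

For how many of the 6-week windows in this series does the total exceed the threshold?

Week 3–Week 8: $72,100 + $2,900 + $29,900 + $4,400 + $44,900 + $12,700 = $166,900 (under)
Week 4–Week 9: $2,900 + $29,900 + $4,400 + $44,900 + $12,700 + $66,100 = $160,900 (under)
Week 5–Week 10: $29,900 + $4,400 + $44,900 + $12,700 + $66,100 + $31,600 = $189,600 (under)
Week 6–Week 11: $4,400 + $44,900 + $12,700 + $66,100 + $31,600 + $43,000 = $202,700 (over)
Week 7–Week 12: $44,900 + $12,700 + $66,100 + $31,600 + $43,000 + $18,900 = $217,200 (over)
Week 8–Week 13: $12,700 + $66,100 + $31,600 + $43,000 + $18,900 + $133,200 = $305,500 (over)
Week 9–Week 14: $66,100 + $31,600 + $43,000 + $18,900 + $133,200 + $23,900 = $316,700 (over)
Week 10–Week 15: $31,600 + $43,000 + $18,900 + $133,200 + $23,900 + $20,900 = $271,500 (over)
5 windows exceed the threshold.

5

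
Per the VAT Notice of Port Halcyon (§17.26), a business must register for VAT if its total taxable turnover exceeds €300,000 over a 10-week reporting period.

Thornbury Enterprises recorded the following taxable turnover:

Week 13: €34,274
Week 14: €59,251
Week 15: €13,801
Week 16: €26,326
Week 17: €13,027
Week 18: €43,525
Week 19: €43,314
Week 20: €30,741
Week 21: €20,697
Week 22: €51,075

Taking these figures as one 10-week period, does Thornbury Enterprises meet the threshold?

Yes

Total taxable turnover: €34,274 + €59,251 + €13,801 + €26,326 + €13,027 + €43,525 + €43,314 + €30,741 + €20,697 + €51,075 = €336,031.
€336,031 > €300,000, so the threshold is exceeded.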